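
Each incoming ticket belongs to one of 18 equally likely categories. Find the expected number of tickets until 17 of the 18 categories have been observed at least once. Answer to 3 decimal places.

44.912

Going from k to k+1 distinct takes a geometric number of tickets with mean 18/(18-k).
Sum over k = 0,...,16: E = 18/18 + 18/17 + 18/16 + ... + 18/3 + 18/2 = 44.9119.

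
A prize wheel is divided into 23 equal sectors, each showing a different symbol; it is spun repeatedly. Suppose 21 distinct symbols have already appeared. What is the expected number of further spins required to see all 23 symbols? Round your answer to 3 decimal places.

34.500

With k distinct symbols already seen, the next new one takes an expected 23/(23-k) spins.
Sum over k = 21,...,22: E = 23/2 + 23/1 = 34.5000.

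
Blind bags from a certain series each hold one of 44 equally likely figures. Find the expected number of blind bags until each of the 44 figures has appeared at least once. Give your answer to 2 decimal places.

192.40

Split into phases: going from k distinct to k+1 distinct takes on average 44/(44-k) blind bags.
E[T] = 44/44 + 44/43 + 44/42 + ... + 44/2 + 44/1 = 44·H_{44}.
H_{44} = 4.373, so E[T] = 192.400.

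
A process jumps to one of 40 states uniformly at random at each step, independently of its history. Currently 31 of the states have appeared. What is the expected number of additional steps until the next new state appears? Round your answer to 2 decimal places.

Each step yields a new state with probability (40-31)/40 = 9/40, so the wait is geometric with mean 40/9.
E = 40/9 = 4.444.

4.44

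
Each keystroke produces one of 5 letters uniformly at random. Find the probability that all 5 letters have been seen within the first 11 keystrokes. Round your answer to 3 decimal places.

0.606

By inclusion–exclusion over which letters are missing,
P(all seen) = Σ_{j=0}^{5} (-1)^j C(5,j)((5-j)/5)^11
= 1.0000 - 0.4295 + 0.0363 - 0.0004 + 0.0000 - 0.0000
= 0.6064.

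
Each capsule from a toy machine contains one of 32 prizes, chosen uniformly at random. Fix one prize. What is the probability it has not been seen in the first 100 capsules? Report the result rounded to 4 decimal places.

On each capsule the fixed prize fails to appear with probability 31/32.
P(still missing after 100) = (31/32)^100 = 0.04180.

0.0418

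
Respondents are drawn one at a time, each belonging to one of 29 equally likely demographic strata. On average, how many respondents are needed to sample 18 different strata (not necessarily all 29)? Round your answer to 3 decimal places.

Going from k to k+1 distinct takes a geometric number of respondents with mean 29/(29-k).
Sum over k = 0,...,17: E = 29/29 + 29/28 + 29/27 + ... + 29/13 + 29/12 = 27.3115.

27.312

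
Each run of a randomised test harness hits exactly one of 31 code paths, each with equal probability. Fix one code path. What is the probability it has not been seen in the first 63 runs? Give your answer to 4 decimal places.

Each run misses the fixed code path with probability (31-1)/31 = 30/31, independently.
P(still missing after 63) = (30/31)^63 = 0.12672.

0.1267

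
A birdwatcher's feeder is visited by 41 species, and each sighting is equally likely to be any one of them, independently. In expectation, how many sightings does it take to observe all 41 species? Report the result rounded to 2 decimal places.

176.42

After k distinct species have appeared, the next sighting gives a new one with probability (41-k)/41, so the expected wait for the (k+1)-th is 41/(41-k).
E[T] = 41/41 + 41/40 + 41/39 + ... + 41/2 + 41/1 = 41·H_{41}.
H_{41} = 4.303, so E[T] = 176.420.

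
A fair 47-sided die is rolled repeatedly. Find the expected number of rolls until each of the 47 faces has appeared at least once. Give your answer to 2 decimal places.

The wait to go from k to k+1 distinct faces is geometric with mean 47/(47-k).
E[T] = 47/47 + 47/46 + 47/45 + ... + 47/2 + 47/1 = 47·H_{47}.
H_{47} = 4.438, so E[T] = 208.584.

208.58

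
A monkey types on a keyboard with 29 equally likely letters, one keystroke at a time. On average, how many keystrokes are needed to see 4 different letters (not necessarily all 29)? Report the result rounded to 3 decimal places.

With k distinct letters already seen, the next new one arrives after an expected 29/(29-k) keystrokes.
Sum over k = 0,...,3: E = 29/29 + 29/28 + 29/27 + 29/26 = 4.2252.

4.225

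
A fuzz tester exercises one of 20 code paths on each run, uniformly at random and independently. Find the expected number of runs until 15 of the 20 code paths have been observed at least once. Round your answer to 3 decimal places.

26.288

With k distinct code paths already seen, the next new one arrives after an expected 20/(20-k) runs.
Sum over k = 0,...,14: E = 20/20 + 20/19 + 20/18 + ... + 20/7 + 20/6 = 26.2881.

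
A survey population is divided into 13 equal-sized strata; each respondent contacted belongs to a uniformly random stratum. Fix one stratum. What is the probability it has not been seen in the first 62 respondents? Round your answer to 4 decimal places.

0.0070

On each respondent the fixed stratum fails to appear with probability 12/13.
P(still missing after 62) = (12/13)^62 = 0.00699.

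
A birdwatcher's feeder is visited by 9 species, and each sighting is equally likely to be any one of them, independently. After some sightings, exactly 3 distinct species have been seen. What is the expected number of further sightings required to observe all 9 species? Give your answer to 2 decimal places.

22.05

From k distinct to k+1 distinct takes on average 9/(9-k) sightings.
Sum over k = 3,...,8: E = 9/6 + 9/5 + 9/4 + 9/3 + 9/2 + 9/1 = 22.050.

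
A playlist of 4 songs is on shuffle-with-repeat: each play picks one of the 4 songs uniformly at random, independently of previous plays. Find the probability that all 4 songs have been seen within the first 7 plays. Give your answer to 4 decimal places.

By inclusion–exclusion over which songs are missing,
P(all seen) = Σ_{j=0}^{4} (-1)^j C(4,j)((4-j)/4)^7
= 1.00000 - 0.53394 + 0.04688 - 0.00024 + 0.00000
= 0.51270.

0.5127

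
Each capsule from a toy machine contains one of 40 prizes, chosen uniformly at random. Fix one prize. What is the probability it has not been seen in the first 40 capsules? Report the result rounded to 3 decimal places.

On each capsule the fixed prize fails to appear with probability 39/40.
P(still missing after 40) = (39/40)^40 = 0.3632.

0.363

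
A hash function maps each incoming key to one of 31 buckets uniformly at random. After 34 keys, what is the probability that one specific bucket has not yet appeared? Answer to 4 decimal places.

Each key misses the fixed bucket with probability (31-1)/31 = 30/31, independently.
P(still missing after 34) = (30/31)^34 = 0.32796.

0.3280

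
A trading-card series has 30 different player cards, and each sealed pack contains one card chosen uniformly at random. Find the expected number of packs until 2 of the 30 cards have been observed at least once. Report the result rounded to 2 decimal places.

2.03

Going from k to k+1 distinct takes a geometric number of packs with mean 30/(30-k).
Sum over k = 0,...,1: E = 30/30 + 30/29 = 2.034.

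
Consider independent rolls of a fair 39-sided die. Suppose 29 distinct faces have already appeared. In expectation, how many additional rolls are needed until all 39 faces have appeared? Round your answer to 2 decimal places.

114.23

From k distinct to k+1 distinct takes on average 39/(39-k) rolls.
Sum over k = 29,...,38: E = 39/10 + 39/9 + 39/8 + ... + 39/2 + 39/1 = 114.230.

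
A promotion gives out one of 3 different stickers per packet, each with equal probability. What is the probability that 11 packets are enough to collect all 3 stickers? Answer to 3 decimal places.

0.965

By inclusion–exclusion over which stickers are missing,
P(all seen) = Σ_{j=0}^{3} (-1)^j C(3,j)((3-j)/3)^11
= 1.0000 - 0.0347 + 0.0000 - 0.0000
= 0.9653.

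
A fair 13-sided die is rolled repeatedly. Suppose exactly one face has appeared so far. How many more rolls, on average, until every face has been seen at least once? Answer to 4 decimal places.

40.3417

The wait to go from k to k+1 distinct faces is geometric with mean 13/(13-k).
Sum over k = 1,...,12: E = 13/12 + 13/11 + 13/10 + ... + 13/2 + 13/1 = 40.34174.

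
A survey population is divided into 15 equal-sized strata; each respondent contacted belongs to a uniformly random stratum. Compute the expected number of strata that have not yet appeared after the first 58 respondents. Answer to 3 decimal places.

For each stratum, P(unseen after 58) = (14/15)^58 = 0.0183.
By linearity of expectation, E[unseen] = 15·(14/15)^58 = 0.2743.

0.274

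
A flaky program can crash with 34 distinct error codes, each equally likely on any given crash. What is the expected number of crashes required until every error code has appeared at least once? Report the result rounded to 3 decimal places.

Split into phases: going from k distinct to k+1 distinct takes on average 34/(34-k) crashes.
E[T] = 34/34 + 34/33 + 34/32 + ... + 34/2 + 34/1 = 34·H_{34}.
H_{34} = 4.1182, so E[T] = 140.0191.

140.019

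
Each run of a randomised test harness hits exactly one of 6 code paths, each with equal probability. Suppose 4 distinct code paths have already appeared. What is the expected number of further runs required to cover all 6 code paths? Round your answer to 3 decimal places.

With k distinct code paths already seen, the next new one takes an expected 6/(6-k) runs.
Sum over k = 4,...,5: E = 6/2 + 6/1 = 9.0000.

9.000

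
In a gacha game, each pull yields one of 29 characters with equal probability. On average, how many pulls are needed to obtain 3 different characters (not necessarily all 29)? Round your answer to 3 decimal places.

With k distinct characters already seen, the next new one arrives after an expected 29/(29-k) pulls.
Sum over k = 0,...,2: E = 29/29 + 29/28 + 29/27 = 3.1098.

3.110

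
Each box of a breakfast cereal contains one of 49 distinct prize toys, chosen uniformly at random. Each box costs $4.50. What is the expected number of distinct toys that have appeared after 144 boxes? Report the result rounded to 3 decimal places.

46.484

For each toy, P(seen in 144 boxes) = 1 - (48/49)^144 = 0.9487.
By linearity of expectation, E[distinct seen] = 49·(1 - (48/49)^144) = 46.4841.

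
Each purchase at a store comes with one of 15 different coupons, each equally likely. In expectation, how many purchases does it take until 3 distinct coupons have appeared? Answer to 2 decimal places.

Going from k to k+1 distinct takes a geometric number of purchases with mean 15/(15-k).
Sum over k = 0,...,2: E = 15/15 + 15/14 + 15/13 = 3.225.

3.23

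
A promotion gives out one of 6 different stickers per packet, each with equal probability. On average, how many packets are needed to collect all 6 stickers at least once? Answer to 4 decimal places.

14.7000

The wait to go from k to k+1 distinct stickers is geometric with mean 6/(6-k).
E[T] = 6/6 + 6/5 + 6/4 + 6/3 + 6/2 + 6/1 = 6·H_{6}.
H_{6} = 2.45000, so E[T] = 14.70000.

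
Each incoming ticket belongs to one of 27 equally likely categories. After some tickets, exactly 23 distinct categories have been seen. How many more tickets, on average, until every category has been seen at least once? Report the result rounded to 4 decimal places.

56.2500

The wait to go from k to k+1 distinct categories is geometric with mean 27/(27-k).
Sum over k = 23,...,26: E = 27/4 + 27/3 + 27/2 + 27/1 = 56.25000.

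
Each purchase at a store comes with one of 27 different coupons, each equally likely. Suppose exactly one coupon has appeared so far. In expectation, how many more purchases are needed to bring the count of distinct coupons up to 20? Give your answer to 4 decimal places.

The wait to go from k to k+1 distinct coupons is geometric with mean 27/(27-k).
Sum over k = 1,...,19: E = 27/26 + 27/25 + 27/24 + ... + 27/9 + 27/8 = 34.06219.

34.0622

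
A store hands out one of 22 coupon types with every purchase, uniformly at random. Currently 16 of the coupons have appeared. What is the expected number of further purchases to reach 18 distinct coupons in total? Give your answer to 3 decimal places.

8.067

From k distinct to k+1 distinct takes on average 22/(22-k) purchases.
Sum over k = 16,...,17: E = 22/6 + 22/5 = 8.0667.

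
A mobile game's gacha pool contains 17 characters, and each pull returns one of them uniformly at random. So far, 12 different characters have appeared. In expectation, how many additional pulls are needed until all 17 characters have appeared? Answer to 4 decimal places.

With k distinct characters already seen, the next new one takes an expected 17/(17-k) pulls.
Sum over k = 12,...,16: E = 17/5 + 17/4 + 17/3 + 17/2 + 17/1 = 38.81667.

38.8167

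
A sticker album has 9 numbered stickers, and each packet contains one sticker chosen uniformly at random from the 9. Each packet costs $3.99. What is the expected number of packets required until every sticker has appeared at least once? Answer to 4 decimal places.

25.4607

After k distinct stickers have appeared, the next packet gives a new one with probability (9-k)/9, so the expected wait for the (k+1)-th is 9/(9-k).
E[T] = 9/9 + 9/8 + 9/7 + ... + 9/2 + 9/1 = 9·H_{9}.
H_{9} = 2.82897, so E[T] = 25.46071.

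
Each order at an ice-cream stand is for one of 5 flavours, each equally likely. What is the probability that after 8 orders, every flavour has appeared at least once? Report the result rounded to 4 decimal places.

By inclusion–exclusion over which flavours are missing,
P(all seen) = Σ_{j=0}^{5} (-1)^j C(5,j)((5-j)/5)^8
= 1.00000 - 0.83886 + 0.16796 - 0.00655 + 0.00001 - 0.00000
= 0.32256.

0.3226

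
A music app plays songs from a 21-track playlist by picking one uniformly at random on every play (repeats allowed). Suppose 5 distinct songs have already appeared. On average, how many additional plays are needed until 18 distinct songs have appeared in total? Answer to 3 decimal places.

32.495

The wait to go from k to k+1 distinct songs is geometric with mean 21/(21-k).
Sum over k = 5,...,17: E = 21/16 + 21/15 + 21/14 + ... + 21/5 + 21/4 = 32.4953.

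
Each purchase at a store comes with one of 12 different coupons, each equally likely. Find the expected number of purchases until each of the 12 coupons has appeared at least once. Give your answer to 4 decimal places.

Split into phases: going from k distinct to k+1 distinct takes on average 12/(12-k) purchases.
E[T] = 12/12 + 12/11 + 12/10 + ... + 12/2 + 12/1 = 12·H_{12}.
H_{12} = 3.10321, so E[T] = 37.23853.

37.2385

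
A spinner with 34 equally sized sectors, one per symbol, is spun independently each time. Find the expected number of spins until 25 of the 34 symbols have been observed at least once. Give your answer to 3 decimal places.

43.834

With k distinct symbols already seen, the next new one arrives after an expected 34/(34-k) spins.
Sum over k = 0,...,24: E = 34/34 + 34/33 + 34/32 + ... + 34/11 + 34/10 = 43.8342.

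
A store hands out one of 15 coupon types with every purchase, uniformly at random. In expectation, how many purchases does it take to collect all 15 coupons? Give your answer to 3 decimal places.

49.773

After k distinct coupons have appeared, the next purchase gives a new one with probability (15-k)/15, so the expected wait for the (k+1)-th is 15/(15-k).
E[T] = 15/15 + 15/14 + 15/13 + ... + 15/2 + 15/1 = 15·H_{15}.
H_{15} = 3.3182, so E[T] = 49.7734.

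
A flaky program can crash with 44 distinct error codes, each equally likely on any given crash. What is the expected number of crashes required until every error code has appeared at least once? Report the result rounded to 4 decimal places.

192.3999

Split into phases: going from k distinct to k+1 distinct takes on average 44/(44-k) crashes.
E[T] = 44/44 + 44/43 + 44/42 + ... + 44/2 + 44/1 = 44·H_{44}.
H_{44} = 4.37273, so E[T] = 192.39994.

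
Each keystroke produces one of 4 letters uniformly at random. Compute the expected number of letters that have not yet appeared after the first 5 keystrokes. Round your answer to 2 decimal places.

For each letter, P(unseen after 5) = (3/4)^5 = 0.237.
By linearity of expectation, E[unseen] = 4·(3/4)^5 = 0.949.

0.95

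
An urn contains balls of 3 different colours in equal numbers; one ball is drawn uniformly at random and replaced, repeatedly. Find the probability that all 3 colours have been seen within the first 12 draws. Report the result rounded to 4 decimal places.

By inclusion–exclusion over which colours are missing,
P(all seen) = Σ_{j=0}^{3} (-1)^j C(3,j)((3-j)/3)^12
= 1.00000 - 0.02312 + 0.00001 - 0.00000
= 0.97688.

0.9769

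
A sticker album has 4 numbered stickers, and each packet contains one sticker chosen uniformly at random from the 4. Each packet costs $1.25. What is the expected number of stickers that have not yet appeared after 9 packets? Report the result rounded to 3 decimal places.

For each sticker, P(unseen after 9) = (3/4)^9 = 0.0751.
By linearity of expectation, E[unseen] = 4·(3/4)^9 = 0.3003.

0.300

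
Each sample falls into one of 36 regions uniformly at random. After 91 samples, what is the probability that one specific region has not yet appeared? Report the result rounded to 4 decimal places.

Each sample misses the fixed region with probability (36-1)/36 = 35/36, independently.
P(still missing after 91) = (35/36)^91 = 0.07703.

0.0770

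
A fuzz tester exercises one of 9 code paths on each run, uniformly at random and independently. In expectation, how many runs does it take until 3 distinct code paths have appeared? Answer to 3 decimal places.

3.411

With k distinct code paths already seen, the next new one arrives after an expected 9/(9-k) runs.
Sum over k = 0,...,2: E = 9/9 + 9/8 + 9/7 = 3.4107.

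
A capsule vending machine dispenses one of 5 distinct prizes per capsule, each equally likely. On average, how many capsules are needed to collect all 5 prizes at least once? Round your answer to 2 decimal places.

The wait to go from k to k+1 distinct prizes is geometric with mean 5/(5-k).
E[T] = 5/5 + 5/4 + 5/3 + 5/2 + 5/1 = 5·H_{5}.
H_{5} = 2.283, so E[T] = 11.417.

11.42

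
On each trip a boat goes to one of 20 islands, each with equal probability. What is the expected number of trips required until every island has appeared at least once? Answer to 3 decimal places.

71.955

The wait to go from k to k+1 distinct islands is geometric with mean 20/(20-k).
E[T] = 20/20 + 20/19 + 20/18 + ... + 20/2 + 20/1 = 20·H_{20}.
H_{20} = 3.5977, so E[T] = 71.9548.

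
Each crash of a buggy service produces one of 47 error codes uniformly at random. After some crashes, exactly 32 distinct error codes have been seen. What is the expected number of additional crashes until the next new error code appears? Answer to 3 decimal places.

The number of crashes until the next new error code is geometric with success probability 15/47, so its mean is 47/15.
E = 47/15 = 3.1333.

3.133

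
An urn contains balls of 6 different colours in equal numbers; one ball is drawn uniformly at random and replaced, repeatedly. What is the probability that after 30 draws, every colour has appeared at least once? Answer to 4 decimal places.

0.9748

Let A_i be the event that colour i is missing after 30 draws. By inclusion–exclusion on the A_i,
P(all seen) = Σ_{j=0}^{6} (-1)^j C(6,j)((6-j)/6)^30
= 1.00000 - 0.02528 + 0.00008 - 0.00000 + 0.00000 - 0.00000 + 0.00000
= 0.97480.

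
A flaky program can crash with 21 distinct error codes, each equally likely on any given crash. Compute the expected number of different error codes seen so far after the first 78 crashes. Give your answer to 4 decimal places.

For each error code, P(seen in 78 crashes) = 1 - (20/21)^78 = 0.97775.
By linearity of expectation, E[distinct seen] = 21·(1 - (20/21)^78) = 20.53285.

20.5329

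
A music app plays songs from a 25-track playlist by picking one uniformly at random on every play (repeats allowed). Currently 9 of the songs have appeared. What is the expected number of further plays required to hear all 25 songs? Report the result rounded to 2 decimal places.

84.52

With k distinct songs already seen, the next new one takes an expected 25/(25-k) plays.
Sum over k = 9,...,24: E = 25/16 + 25/15 + 25/14 + ... + 25/2 + 25/1 = 84.518.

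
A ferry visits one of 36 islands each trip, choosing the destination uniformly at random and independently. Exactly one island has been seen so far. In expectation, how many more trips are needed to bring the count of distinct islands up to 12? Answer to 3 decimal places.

13.350

The wait to go from k to k+1 distinct islands is geometric with mean 36/(36-k).
Sum over k = 1,...,11: E = 36/35 + 36/34 + 36/33 + ... + 36/26 + 36/25 = 13.3496.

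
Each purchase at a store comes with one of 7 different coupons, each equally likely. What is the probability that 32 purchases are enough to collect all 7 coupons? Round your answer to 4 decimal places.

0.9500

Let A_i be the event that coupon i is missing after 32 purchases. By inclusion–exclusion on the A_i,
P(all seen) = Σ_{j=0}^{7} (-1)^j C(7,j)((7-j)/7)^32
= 1.00000 - 0.05044 + 0.00044 - 0.00000 + 0.00000 - 0.00000 + 0.00000 - 0.00000
= 0.95000.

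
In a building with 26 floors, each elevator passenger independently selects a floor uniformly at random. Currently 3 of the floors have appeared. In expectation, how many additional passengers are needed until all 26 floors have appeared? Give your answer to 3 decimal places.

The wait to go from k to k+1 distinct floors is geometric with mean 26/(26-k).
Sum over k = 3,...,25: E = 26/23 + 26/22 + 26/21 + ... + 26/2 + 26/1 = 97.0916.

97.092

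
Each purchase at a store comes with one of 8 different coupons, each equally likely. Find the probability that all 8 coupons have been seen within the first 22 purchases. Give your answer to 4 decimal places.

By inclusion–exclusion over which coupons are missing,
P(all seen) = Σ_{j=0}^{8} (-1)^j C(8,j)((8-j)/8)^22
= 1.00000 - 0.42390 + 0.04995 - 0.00181 + 0.00002 - 0.00000 + 0.00000 - 0.00000 + 0.00000
= 0.62425.

0.6243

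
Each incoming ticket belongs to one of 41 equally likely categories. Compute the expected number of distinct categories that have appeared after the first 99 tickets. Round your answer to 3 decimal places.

37.443

For each category, P(seen in 99 tickets) = 1 - (40/41)^99 = 0.9132.
By linearity of expectation, E[distinct seen] = 41·(1 - (40/41)^99) = 37.4427.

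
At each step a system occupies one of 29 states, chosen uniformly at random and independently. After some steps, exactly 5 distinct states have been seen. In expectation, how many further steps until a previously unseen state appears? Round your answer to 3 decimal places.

1.208

The number of steps until the next new state is geometric with success probability 24/29, so its mean is 29/24.
E = 29/24 = 1.2083.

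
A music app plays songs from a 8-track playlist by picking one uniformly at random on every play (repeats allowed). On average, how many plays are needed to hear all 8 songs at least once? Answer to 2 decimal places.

21.74

The wait to go from k to k+1 distinct songs is geometric with mean 8/(8-k).
E[T] = 8/8 + 8/7 + 8/6 + ... + 8/2 + 8/1 = 8·H_{8}.
H_{8} = 2.718, so E[T] = 21.743.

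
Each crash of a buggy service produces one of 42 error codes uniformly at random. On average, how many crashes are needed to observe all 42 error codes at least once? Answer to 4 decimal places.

181.7232

Split into phases: going from k distinct to k+1 distinct takes on average 42/(42-k) crashes.
E[T] = 42/42 + 42/41 + 42/40 + ... + 42/2 + 42/1 = 42·H_{42}.
H_{42} = 4.32674, so E[T] = 181.72320.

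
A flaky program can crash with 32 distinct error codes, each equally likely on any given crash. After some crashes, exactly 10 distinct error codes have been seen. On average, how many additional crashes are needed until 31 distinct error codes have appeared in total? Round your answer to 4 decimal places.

86.1060

With k distinct error codes already seen, the next new one takes an expected 32/(32-k) crashes.
Sum over k = 10,...,30: E = 32/22 + 32/21 + 32/20 + ... + 32/3 + 32/2 = 86.10602.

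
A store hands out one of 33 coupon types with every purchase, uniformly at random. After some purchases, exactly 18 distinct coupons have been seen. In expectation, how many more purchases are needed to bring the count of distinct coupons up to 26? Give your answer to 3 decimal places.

With k distinct coupons already seen, the next new one takes an expected 33/(33-k) purchases.
Sum over k = 18,...,25: E = 33/15 + 33/14 + 33/13 + ... + 33/9 + 33/8 = 23.9373.

23.937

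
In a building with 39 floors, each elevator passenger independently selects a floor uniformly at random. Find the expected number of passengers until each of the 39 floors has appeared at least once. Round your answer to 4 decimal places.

165.8882

The wait to go from k to k+1 distinct floors is geometric with mean 39/(39-k).
E[T] = 39/39 + 39/38 + 39/37 + ... + 39/2 + 39/1 = 39·H_{39}.
H_{39} = 4.25354, so E[T] = 165.88818.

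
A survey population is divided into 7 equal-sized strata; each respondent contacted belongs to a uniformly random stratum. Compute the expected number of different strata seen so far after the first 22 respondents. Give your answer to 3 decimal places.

6.764

For each stratum, P(seen in 22 respondents) = 1 - (6/7)^22 = 0.9663.
By linearity of expectation, E[distinct seen] = 7·(1 - (6/7)^22) = 6.7643.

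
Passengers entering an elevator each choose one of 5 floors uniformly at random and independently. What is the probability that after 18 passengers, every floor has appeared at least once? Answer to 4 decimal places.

0.9109

Let A_i be the event that floor i is missing after 18 passengers. By inclusion–exclusion on the A_i,
P(all seen) = Σ_{j=0}^{5} (-1)^j C(5,j)((5-j)/5)^18
= 1.00000 - 0.09007 + 0.00102 - 0.00000 + 0.00000 - 0.00000
= 0.91094.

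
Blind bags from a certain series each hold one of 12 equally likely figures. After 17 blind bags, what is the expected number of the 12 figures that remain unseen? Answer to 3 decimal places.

For each figure, P(unseen after 17) = (11/12)^17 = 0.2278.
By linearity of expectation, E[unseen] = 12·(11/12)^17 = 2.7339.

2.734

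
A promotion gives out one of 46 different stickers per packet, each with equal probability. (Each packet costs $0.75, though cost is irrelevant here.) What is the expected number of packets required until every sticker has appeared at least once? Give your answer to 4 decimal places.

203.1676

Split into phases: going from k distinct to k+1 distinct takes on average 46/(46-k) packets.
E[T] = 46/46 + 46/45 + 46/44 + ... + 46/2 + 46/1 = 46·H_{46}.
H_{46} = 4.41669, so E[T] = 203.16761.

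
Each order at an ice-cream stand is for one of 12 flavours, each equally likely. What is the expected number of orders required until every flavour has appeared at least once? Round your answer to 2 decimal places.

The wait to go from k to k+1 distinct flavours is geometric with mean 12/(12-k).
E[T] = 12/12 + 12/11 + 12/10 + ... + 12/2 + 12/1 = 12·H_{12}.
H_{12} = 3.103, so E[T] = 37.239.

37.24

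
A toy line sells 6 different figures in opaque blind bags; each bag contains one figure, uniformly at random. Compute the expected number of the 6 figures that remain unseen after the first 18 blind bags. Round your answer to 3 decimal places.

For each figure, P(unseen after 18) = (5/6)^18 = 0.0376.
By linearity of expectation, E[unseen] = 6·(5/6)^18 = 0.2254.

0.225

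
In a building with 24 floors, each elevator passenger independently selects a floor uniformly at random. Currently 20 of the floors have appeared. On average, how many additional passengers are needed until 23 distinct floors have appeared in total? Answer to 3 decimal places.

With k distinct floors already seen, the next new one takes an expected 24/(24-k) passengers.
Sum over k = 20,...,22: E = 24/4 + 24/3 + 24/2 = 26.0000.

26.000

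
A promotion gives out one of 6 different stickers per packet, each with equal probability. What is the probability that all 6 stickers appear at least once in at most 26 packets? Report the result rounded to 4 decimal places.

0.9480

Let A_i be the event that sticker i is missing after 26 packets. By inclusion–exclusion on the A_i,
P(all seen) = Σ_{j=0}^{6} (-1)^j C(6,j)((6-j)/6)^26
= 1.00000 - 0.05241 + 0.00040 - 0.00000 + 0.00000 - 0.00000 + 0.00000
= 0.94798.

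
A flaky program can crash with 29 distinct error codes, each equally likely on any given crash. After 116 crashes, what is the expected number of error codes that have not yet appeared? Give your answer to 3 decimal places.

0.495

For each error code, P(unseen after 116) = (28/29)^116 = 0.0171.
By linearity of expectation, E[unseen] = 29·(28/29)^116 = 0.4950.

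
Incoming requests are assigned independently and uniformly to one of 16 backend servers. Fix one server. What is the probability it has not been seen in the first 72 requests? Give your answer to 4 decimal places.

Each request misses the fixed server with probability (16-1)/16 = 15/16, independently.
P(still missing after 72) = (15/16)^72 = 0.00959.

0.0096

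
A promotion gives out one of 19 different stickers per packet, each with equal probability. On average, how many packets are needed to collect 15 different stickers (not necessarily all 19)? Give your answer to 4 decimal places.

27.8237

Going from k to k+1 distinct takes a geometric number of packets with mean 19/(19-k).
Sum over k = 0,...,14: E = 19/19 + 19/18 + 19/17 + ... + 19/6 + 19/5 = 27.82372.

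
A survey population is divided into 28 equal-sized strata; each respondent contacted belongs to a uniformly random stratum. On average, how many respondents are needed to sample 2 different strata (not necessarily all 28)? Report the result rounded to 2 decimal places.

2.04

Going from k to k+1 distinct takes a geometric number of respondents with mean 28/(28-k).
Sum over k = 0,...,1: E = 28/28 + 28/27 = 2.037.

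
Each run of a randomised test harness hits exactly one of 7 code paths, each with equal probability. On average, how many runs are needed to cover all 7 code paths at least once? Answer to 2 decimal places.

18.15

After k distinct code paths have appeared, the next run gives a new one with probability (7-k)/7, so the expected wait for the (k+1)-th is 7/(7-k).
E[T] = 7/7 + 7/6 + 7/5 + ... + 7/2 + 7/1 = 7·H_{7}.
H_{7} = 2.593, so E[T] = 18.150.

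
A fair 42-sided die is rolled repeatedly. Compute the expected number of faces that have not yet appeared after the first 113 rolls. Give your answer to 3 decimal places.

For each face, P(unseen after 113) = (41/42)^113 = 0.0657.
By linearity of expectation, E[unseen] = 42·(41/42)^113 = 2.7584.

2.758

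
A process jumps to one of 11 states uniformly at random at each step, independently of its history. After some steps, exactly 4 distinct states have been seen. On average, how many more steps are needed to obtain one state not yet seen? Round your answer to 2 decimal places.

Each step yields a new state with probability (11-4)/11 = 7/11, so the wait is geometric with mean 11/7.
E = 11/7 = 1.571.

1.57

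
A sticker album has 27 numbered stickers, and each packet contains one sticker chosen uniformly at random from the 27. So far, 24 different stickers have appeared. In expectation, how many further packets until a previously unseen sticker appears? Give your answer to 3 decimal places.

The number of packets until the next new sticker is geometric with success probability 3/27, so its mean is 27/3.
E = 27/3 = 9.0000.

9.000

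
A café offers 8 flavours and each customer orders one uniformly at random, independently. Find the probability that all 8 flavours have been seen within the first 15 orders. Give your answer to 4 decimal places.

0.2482

By inclusion–exclusion over which flavours are missing,
P(all seen) = Σ_{j=0}^{8} (-1)^j C(8,j)((8-j)/8)^15
= 1.00000 - 1.07947 + 0.37418 - 0.04857 + 0.00214 - 0.00002 + 0.00000 - 0.00000 + 0.00000
= 0.24825.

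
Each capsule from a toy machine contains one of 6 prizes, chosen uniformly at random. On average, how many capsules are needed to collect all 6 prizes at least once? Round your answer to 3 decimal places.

After k distinct prizes have appeared, the next capsule gives a new one with probability (6-k)/6, so the expected wait for the (k+1)-th is 6/(6-k).
E[T] = 6/6 + 6/5 + 6/4 + 6/3 + 6/2 + 6/1 = 6·H_{6}.
H_{6} = 2.4500, so E[T] = 14.7000.

14.700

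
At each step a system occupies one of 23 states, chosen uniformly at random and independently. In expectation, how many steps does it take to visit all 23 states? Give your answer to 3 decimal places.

The wait to go from k to k+1 distinct states is geometric with mean 23/(23-k).
E[T] = 23/23 + 23/22 + 23/21 + ... + 23/2 + 23/1 = 23·H_{23}.
H_{23} = 3.7343, so E[T] = 85.8887.

85.889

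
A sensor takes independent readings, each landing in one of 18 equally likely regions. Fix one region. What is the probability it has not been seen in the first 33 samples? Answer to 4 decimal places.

On each sample the fixed region fails to appear with probability 17/18.
P(still missing after 33) = (17/18)^33 = 0.15164.

0.1516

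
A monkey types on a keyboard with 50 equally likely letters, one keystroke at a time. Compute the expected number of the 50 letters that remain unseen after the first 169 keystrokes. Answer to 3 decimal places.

1.645

For each letter, P(unseen after 169) = (49/50)^169 = 0.0329.
By linearity of expectation, E[unseen] = 50·(49/50)^169 = 1.6450.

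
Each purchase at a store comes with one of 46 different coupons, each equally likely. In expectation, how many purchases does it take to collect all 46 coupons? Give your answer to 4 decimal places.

203.1676

Split into phases: going from k distinct to k+1 distinct takes on average 46/(46-k) purchases.
E[T] = 46/46 + 46/45 + 46/44 + ... + 46/2 + 46/1 = 46·H_{46}.
H_{46} = 4.41669, so E[T] = 203.16761.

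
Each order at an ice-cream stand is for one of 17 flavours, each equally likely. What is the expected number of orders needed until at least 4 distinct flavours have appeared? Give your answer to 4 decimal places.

4.4101

With k distinct flavours already seen, the next new one arrives after an expected 17/(17-k) orders.
Sum over k = 0,...,3: E = 17/17 + 17/16 + 17/15 + 17/14 = 4.41012.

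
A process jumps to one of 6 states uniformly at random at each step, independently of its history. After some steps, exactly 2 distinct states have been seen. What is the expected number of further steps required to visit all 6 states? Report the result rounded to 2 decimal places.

With k distinct states already seen, the next new one takes an expected 6/(6-k) steps.
Sum over k = 2,...,5: E = 6/4 + 6/3 + 6/2 + 6/1 = 12.500.

12.50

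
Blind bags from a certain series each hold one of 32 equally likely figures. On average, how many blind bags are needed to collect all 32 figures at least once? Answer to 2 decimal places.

Split into phases: going from k distinct to k+1 distinct takes on average 32/(32-k) blind bags.
E[T] = 32/32 + 32/31 + 32/30 + ... + 32/2 + 32/1 = 32·H_{32}.
H_{32} = 4.058, so E[T] = 129.872.

129.87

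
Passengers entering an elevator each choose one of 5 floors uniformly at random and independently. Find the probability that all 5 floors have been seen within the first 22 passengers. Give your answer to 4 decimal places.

0.9632

Let A_i be the event that floor i is missing after 22 passengers. By inclusion–exclusion on the A_i,
P(all seen) = Σ_{j=0}^{5} (-1)^j C(5,j)((5-j)/5)^22
= 1.00000 - 0.03689 + 0.00013 - 0.00000 + 0.00000 - 0.00000
= 0.96324.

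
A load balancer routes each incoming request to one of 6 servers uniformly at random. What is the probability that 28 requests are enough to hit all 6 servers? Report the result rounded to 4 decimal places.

By inclusion–exclusion over which servers are missing,
P(all seen) = Σ_{j=0}^{6} (-1)^j C(6,j)((6-j)/6)^28
= 1.00000 - 0.03640 + 0.00018 - 0.00000 + 0.00000 - 0.00000 + 0.00000
= 0.96378.

0.9638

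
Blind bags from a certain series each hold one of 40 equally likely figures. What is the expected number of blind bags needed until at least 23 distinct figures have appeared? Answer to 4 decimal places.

Going from k to k+1 distinct takes a geometric number of blind bags with mean 40/(40-k).
Sum over k = 0,...,22: E = 40/40 + 40/39 + 40/38 + ... + 40/19 + 40/18 = 33.55962.

33.5596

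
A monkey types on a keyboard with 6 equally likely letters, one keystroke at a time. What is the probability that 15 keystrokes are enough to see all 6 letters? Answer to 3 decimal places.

0.644

Let A_i be the event that letter i is missing after 15 keystrokes. By inclusion–exclusion on the A_i,
P(all seen) = Σ_{j=0}^{6} (-1)^j C(6,j)((6-j)/6)^15
= 1.0000 - 0.3894 + 0.0343 - 0.0006 + 0.0000 - 0.0000 + 0.0000
= 0.6442.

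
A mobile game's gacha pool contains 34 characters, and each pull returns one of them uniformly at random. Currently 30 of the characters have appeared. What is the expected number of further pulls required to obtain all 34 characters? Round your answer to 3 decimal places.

70.833

From k distinct to k+1 distinct takes on average 34/(34-k) pulls.
Sum over k = 30,...,33: E = 34/4 + 34/3 + 34/2 + 34/1 = 70.8333.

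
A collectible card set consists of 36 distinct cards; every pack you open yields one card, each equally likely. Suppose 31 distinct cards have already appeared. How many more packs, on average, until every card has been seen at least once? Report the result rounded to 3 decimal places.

82.200

From k distinct to k+1 distinct takes on average 36/(36-k) packs.
Sum over k = 31,...,35: E = 36/5 + 36/4 + 36/3 + 36/2 + 36/1 = 82.2000.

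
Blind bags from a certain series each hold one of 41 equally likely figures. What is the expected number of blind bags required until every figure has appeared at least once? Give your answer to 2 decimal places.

Split into phases: going from k distinct to k+1 distinct takes on average 41/(41-k) blind bags.
E[T] = 41/41 + 41/40 + 41/39 + ... + 41/2 + 41/1 = 41·H_{41}.
H_{41} = 4.303, so E[T] = 176.420.

176.42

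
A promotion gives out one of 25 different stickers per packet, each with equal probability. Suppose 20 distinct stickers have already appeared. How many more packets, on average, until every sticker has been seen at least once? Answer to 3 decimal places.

With k distinct stickers already seen, the next new one takes an expected 25/(25-k) packets.
Sum over k = 20,...,24: E = 25/5 + 25/4 + 25/3 + 25/2 + 25/1 = 57.0833.

57.083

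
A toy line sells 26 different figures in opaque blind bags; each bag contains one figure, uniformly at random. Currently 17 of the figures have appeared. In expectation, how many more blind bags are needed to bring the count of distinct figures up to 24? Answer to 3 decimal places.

From k distinct to k+1 distinct takes on average 26/(26-k) blind bags.
Sum over k = 17,...,23: E = 26/9 + 26/8 + 26/7 + ... + 26/4 + 26/3 = 34.5532.

34.553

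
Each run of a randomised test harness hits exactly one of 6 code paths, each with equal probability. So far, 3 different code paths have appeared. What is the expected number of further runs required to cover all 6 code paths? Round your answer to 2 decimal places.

11.00

From k distinct to k+1 distinct takes on average 6/(6-k) runs.
Sum over k = 3,...,5: E = 6/3 + 6/2 + 6/1 = 11.000.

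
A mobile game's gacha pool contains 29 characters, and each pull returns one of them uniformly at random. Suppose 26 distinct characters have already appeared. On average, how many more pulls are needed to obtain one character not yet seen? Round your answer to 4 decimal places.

9.6667

The number of pulls until the next new character is geometric with success probability 3/29, so its mean is 29/3.
E = 29/3 = 9.66667.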